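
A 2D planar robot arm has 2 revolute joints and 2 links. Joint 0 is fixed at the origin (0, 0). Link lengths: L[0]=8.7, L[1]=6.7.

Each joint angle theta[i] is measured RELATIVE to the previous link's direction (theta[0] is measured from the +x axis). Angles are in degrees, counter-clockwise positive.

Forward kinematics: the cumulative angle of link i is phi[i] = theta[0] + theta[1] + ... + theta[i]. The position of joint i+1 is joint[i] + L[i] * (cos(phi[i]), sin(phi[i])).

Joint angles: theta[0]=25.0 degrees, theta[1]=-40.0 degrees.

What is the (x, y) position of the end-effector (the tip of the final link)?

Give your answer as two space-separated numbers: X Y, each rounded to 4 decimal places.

Answer: 14.3566 1.9427

Derivation:
joint[0] = (0.0000, 0.0000)  (base)
link 0: phi[0] = 25 = 25 deg
  cos(25 deg) = 0.9063, sin(25 deg) = 0.4226
  joint[1] = (0.0000, 0.0000) + 8.7 * (0.9063, 0.4226) = (0.0000 + 7.8849, 0.0000 + 3.6768) = (7.8849, 3.6768)
link 1: phi[1] = 25 + -40 = -15 deg
  cos(-15 deg) = 0.9659, sin(-15 deg) = -0.2588
  joint[2] = (7.8849, 3.6768) + 6.7 * (0.9659, -0.2588) = (7.8849 + 6.4717, 3.6768 + -1.7341) = (14.3566, 1.9427)
End effector: (14.3566, 1.9427)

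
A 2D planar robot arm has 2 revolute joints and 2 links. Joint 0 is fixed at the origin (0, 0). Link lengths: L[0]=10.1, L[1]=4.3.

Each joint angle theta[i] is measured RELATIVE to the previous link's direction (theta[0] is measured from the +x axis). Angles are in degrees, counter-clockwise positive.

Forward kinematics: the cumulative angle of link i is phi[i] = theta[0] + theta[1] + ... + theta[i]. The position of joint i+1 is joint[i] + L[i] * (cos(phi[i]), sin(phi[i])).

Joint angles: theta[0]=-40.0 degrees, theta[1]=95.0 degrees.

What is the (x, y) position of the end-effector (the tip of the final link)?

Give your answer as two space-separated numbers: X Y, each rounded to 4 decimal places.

joint[0] = (0.0000, 0.0000)  (base)
link 0: phi[0] = -40 = -40 deg
  cos(-40 deg) = 0.7660, sin(-40 deg) = -0.6428
  joint[1] = (0.0000, 0.0000) + 10.1 * (0.7660, -0.6428) = (0.0000 + 7.7370, 0.0000 + -6.4922) = (7.7370, -6.4922)
link 1: phi[1] = -40 + 95 = 55 deg
  cos(55 deg) = 0.5736, sin(55 deg) = 0.8192
  joint[2] = (7.7370, -6.4922) + 4.3 * (0.5736, 0.8192) = (7.7370 + 2.4664, -6.4922 + 3.5224) = (10.2034, -2.9698)
End effector: (10.2034, -2.9698)

Answer: 10.2034 -2.9698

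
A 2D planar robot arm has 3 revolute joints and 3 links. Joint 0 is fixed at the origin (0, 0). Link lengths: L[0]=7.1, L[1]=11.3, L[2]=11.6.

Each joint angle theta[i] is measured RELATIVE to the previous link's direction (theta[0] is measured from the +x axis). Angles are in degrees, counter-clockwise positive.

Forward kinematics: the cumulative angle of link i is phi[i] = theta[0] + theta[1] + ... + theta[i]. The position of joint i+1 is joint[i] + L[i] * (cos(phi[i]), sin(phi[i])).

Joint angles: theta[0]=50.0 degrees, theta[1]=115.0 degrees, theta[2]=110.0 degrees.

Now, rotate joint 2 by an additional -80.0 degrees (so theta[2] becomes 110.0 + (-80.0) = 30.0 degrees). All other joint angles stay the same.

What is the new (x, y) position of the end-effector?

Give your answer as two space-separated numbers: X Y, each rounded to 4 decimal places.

joint[0] = (0.0000, 0.0000)  (base)
link 0: phi[0] = 50 = 50 deg
  cos(50 deg) = 0.6428, sin(50 deg) = 0.7660
  joint[1] = (0.0000, 0.0000) + 7.1 * (0.6428, 0.7660) = (0.0000 + 4.5638, 0.0000 + 5.4389) = (4.5638, 5.4389)
link 1: phi[1] = 50 + 115 = 165 deg
  cos(165 deg) = -0.9659, sin(165 deg) = 0.2588
  joint[2] = (4.5638, 5.4389) + 11.3 * (-0.9659, 0.2588) = (4.5638 + -10.9150, 5.4389 + 2.9247) = (-6.3512, 8.3636)
link 2: phi[2] = 50 + 115 + 30 = 195 deg
  cos(195 deg) = -0.9659, sin(195 deg) = -0.2588
  joint[3] = (-6.3512, 8.3636) + 11.6 * (-0.9659, -0.2588) = (-6.3512 + -11.2047, 8.3636 + -3.0023) = (-17.5559, 5.3613)
End effector: (-17.5559, 5.3613)

Answer: -17.5559 5.3613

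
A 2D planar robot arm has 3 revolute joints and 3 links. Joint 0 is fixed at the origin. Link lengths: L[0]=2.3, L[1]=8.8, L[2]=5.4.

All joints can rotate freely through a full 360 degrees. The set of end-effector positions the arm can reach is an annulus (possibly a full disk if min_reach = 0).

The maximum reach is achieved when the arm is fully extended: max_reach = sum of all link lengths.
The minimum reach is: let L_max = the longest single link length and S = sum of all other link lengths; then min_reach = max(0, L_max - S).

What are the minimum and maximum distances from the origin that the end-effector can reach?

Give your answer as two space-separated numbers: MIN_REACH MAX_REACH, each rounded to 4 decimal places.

Link lengths: [2.3, 8.8, 5.4]
max_reach = 2.3 + 8.8 + 5.4 = 16.5
L_max = max([2.3, 8.8, 5.4]) = 8.8
S (sum of others) = 16.5 - 8.8 = 7.7
min_reach = max(0, 8.8 - 7.7) = max(0, 1.1) = 1.1

Answer: 1.1000 16.5000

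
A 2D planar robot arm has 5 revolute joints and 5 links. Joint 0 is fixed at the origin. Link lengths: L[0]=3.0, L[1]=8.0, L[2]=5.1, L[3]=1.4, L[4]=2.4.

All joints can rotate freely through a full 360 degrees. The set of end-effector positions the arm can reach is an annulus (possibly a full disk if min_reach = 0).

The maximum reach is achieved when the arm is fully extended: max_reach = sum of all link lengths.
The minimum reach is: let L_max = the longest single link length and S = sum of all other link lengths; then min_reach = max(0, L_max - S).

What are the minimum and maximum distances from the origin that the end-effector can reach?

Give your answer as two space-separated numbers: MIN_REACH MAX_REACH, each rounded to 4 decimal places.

Answer: 0.0000 19.9000

Derivation:
Link lengths: [3.0, 8.0, 5.1, 1.4, 2.4]
max_reach = 3 + 8 + 5.1 + 1.4 + 2.4 = 19.9
L_max = max([3.0, 8.0, 5.1, 1.4, 2.4]) = 8
S (sum of others) = 19.9 - 8 = 11.9
min_reach = max(0, 8 - 11.9) = max(0, -3.9) = 0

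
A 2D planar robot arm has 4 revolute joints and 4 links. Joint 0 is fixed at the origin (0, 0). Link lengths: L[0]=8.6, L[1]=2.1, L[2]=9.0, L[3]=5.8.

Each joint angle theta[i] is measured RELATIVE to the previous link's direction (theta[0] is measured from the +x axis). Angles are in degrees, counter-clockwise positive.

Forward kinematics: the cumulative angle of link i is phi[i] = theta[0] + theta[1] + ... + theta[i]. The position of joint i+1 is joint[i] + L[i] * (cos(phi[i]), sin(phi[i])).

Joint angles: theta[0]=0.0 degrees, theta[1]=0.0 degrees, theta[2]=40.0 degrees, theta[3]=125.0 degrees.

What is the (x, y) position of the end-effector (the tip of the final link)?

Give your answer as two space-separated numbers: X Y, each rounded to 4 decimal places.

joint[0] = (0.0000, 0.0000)  (base)
link 0: phi[0] = 0 = 0 deg
  cos(0 deg) = 1.0000, sin(0 deg) = 0.0000
  joint[1] = (0.0000, 0.0000) + 8.6 * (1.0000, 0.0000) = (0.0000 + 8.6000, 0.0000 + 0.0000) = (8.6000, 0.0000)
link 1: phi[1] = 0 + 0 = 0 deg
  cos(0 deg) = 1.0000, sin(0 deg) = 0.0000
  joint[2] = (8.6000, 0.0000) + 2.1 * (1.0000, 0.0000) = (8.6000 + 2.1000, 0.0000 + 0.0000) = (10.7000, 0.0000)
link 2: phi[2] = 0 + 0 + 40 = 40 deg
  cos(40 deg) = 0.7660, sin(40 deg) = 0.6428
  joint[3] = (10.7000, 0.0000) + 9 * (0.7660, 0.6428) = (10.7000 + 6.8944, 0.0000 + 5.7851) = (17.5944, 5.7851)
link 3: phi[3] = 0 + 0 + 40 + 125 = 165 deg
  cos(165 deg) = -0.9659, sin(165 deg) = 0.2588
  joint[4] = (17.5944, 5.7851) + 5.8 * (-0.9659, 0.2588) = (17.5944 + -5.6024, 5.7851 + 1.5012) = (11.9920, 7.2862)
End effector: (11.9920, 7.2862)

Answer: 11.9920 7.2862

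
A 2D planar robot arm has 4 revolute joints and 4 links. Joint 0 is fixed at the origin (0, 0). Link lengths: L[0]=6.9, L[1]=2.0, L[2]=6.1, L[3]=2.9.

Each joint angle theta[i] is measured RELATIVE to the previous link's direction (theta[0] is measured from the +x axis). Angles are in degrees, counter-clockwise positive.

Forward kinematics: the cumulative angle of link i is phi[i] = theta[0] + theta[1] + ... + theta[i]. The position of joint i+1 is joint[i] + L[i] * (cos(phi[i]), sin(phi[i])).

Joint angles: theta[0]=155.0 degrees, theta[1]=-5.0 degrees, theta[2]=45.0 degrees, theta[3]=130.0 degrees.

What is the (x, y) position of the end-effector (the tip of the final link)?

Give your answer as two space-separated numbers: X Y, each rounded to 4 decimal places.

joint[0] = (0.0000, 0.0000)  (base)
link 0: phi[0] = 155 = 155 deg
  cos(155 deg) = -0.9063, sin(155 deg) = 0.4226
  joint[1] = (0.0000, 0.0000) + 6.9 * (-0.9063, 0.4226) = (0.0000 + -6.2535, 0.0000 + 2.9161) = (-6.2535, 2.9161)
link 1: phi[1] = 155 + -5 = 150 deg
  cos(150 deg) = -0.8660, sin(150 deg) = 0.5000
  joint[2] = (-6.2535, 2.9161) + 2 * (-0.8660, 0.5000) = (-6.2535 + -1.7321, 2.9161 + 1.0000) = (-7.9856, 3.9161)
link 2: phi[2] = 155 + -5 + 45 = 195 deg
  cos(195 deg) = -0.9659, sin(195 deg) = -0.2588
  joint[3] = (-7.9856, 3.9161) + 6.1 * (-0.9659, -0.2588) = (-7.9856 + -5.8921, 3.9161 + -1.5788) = (-13.8777, 2.3373)
link 3: phi[3] = 155 + -5 + 45 + 130 = 325 deg
  cos(325 deg) = 0.8192, sin(325 deg) = -0.5736
  joint[4] = (-13.8777, 2.3373) + 2.9 * (0.8192, -0.5736) = (-13.8777 + 2.3755, 2.3373 + -1.6634) = (-11.5022, 0.6739)
End effector: (-11.5022, 0.6739)

Answer: -11.5022 0.6739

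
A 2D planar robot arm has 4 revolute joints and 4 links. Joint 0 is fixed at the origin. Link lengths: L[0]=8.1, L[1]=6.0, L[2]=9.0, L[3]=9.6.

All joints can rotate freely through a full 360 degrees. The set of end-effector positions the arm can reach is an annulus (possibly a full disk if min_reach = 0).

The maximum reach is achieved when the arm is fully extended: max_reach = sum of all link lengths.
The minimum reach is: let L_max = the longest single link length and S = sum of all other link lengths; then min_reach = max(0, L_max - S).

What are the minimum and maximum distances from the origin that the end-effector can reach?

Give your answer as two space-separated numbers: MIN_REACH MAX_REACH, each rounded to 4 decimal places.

Link lengths: [8.1, 6.0, 9.0, 9.6]
max_reach = 8.1 + 6 + 9 + 9.6 = 32.7
L_max = max([8.1, 6.0, 9.0, 9.6]) = 9.6
S (sum of others) = 32.7 - 9.6 = 23.1
min_reach = max(0, 9.6 - 23.1) = max(0, -13.5) = 0

Answer: 0.0000 32.7000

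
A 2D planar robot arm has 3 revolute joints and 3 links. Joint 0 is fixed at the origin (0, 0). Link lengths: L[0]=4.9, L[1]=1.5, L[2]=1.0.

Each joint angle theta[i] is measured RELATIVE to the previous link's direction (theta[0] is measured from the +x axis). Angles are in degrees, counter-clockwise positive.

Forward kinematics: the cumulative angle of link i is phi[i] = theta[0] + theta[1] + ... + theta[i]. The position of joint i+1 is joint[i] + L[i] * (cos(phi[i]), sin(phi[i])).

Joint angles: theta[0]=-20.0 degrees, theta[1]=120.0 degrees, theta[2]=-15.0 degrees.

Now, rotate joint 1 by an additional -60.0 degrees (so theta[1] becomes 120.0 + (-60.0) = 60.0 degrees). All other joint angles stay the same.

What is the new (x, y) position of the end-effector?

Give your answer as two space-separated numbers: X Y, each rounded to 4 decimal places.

joint[0] = (0.0000, 0.0000)  (base)
link 0: phi[0] = -20 = -20 deg
  cos(-20 deg) = 0.9397, sin(-20 deg) = -0.3420
  joint[1] = (0.0000, 0.0000) + 4.9 * (0.9397, -0.3420) = (0.0000 + 4.6045, 0.0000 + -1.6759) = (4.6045, -1.6759)
link 1: phi[1] = -20 + 60 = 40 deg
  cos(40 deg) = 0.7660, sin(40 deg) = 0.6428
  joint[2] = (4.6045, -1.6759) + 1.5 * (0.7660, 0.6428) = (4.6045 + 1.1491, -1.6759 + 0.9642) = (5.7536, -0.7117)
link 2: phi[2] = -20 + 60 + -15 = 25 deg
  cos(25 deg) = 0.9063, sin(25 deg) = 0.4226
  joint[3] = (5.7536, -0.7117) + 1 * (0.9063, 0.4226) = (5.7536 + 0.9063, -0.7117 + 0.4226) = (6.6599, -0.2891)
End effector: (6.6599, -0.2891)

Answer: 6.6599 -0.2891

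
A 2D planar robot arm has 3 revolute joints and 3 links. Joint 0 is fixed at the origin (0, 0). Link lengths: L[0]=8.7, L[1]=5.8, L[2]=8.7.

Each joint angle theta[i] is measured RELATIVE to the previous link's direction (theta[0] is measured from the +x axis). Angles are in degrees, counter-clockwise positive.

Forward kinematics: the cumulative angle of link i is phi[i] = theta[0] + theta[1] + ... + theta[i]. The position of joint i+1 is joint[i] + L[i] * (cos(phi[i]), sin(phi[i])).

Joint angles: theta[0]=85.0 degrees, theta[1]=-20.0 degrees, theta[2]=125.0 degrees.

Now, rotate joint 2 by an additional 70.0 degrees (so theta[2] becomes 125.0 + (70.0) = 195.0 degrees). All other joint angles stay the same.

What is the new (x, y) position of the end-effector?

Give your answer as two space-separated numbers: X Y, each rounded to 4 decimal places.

joint[0] = (0.0000, 0.0000)  (base)
link 0: phi[0] = 85 = 85 deg
  cos(85 deg) = 0.0872, sin(85 deg) = 0.9962
  joint[1] = (0.0000, 0.0000) + 8.7 * (0.0872, 0.9962) = (0.0000 + 0.7583, 0.0000 + 8.6669) = (0.7583, 8.6669)
link 1: phi[1] = 85 + -20 = 65 deg
  cos(65 deg) = 0.4226, sin(65 deg) = 0.9063
  joint[2] = (0.7583, 8.6669) + 5.8 * (0.4226, 0.9063) = (0.7583 + 2.4512, 8.6669 + 5.2566) = (3.2094, 13.9235)
link 2: phi[2] = 85 + -20 + 195 = 260 deg
  cos(260 deg) = -0.1736, sin(260 deg) = -0.9848
  joint[3] = (3.2094, 13.9235) + 8.7 * (-0.1736, -0.9848) = (3.2094 + -1.5107, 13.9235 + -8.5678) = (1.6987, 5.3557)
End effector: (1.6987, 5.3557)

Answer: 1.6987 5.3557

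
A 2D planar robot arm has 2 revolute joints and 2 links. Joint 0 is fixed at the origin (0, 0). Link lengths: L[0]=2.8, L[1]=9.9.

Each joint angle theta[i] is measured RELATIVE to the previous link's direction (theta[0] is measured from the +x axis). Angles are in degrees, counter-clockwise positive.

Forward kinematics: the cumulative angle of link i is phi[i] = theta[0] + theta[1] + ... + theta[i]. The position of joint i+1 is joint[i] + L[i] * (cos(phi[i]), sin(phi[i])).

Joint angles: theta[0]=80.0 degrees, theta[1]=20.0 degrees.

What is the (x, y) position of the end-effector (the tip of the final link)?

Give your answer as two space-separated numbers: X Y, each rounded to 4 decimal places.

Answer: -1.2329 12.5071

Derivation:
joint[0] = (0.0000, 0.0000)  (base)
link 0: phi[0] = 80 = 80 deg
  cos(80 deg) = 0.1736, sin(80 deg) = 0.9848
  joint[1] = (0.0000, 0.0000) + 2.8 * (0.1736, 0.9848) = (0.0000 + 0.4862, 0.0000 + 2.7575) = (0.4862, 2.7575)
link 1: phi[1] = 80 + 20 = 100 deg
  cos(100 deg) = -0.1736, sin(100 deg) = 0.9848
  joint[2] = (0.4862, 2.7575) + 9.9 * (-0.1736, 0.9848) = (0.4862 + -1.7191, 2.7575 + 9.7496) = (-1.2329, 12.5071)
End effector: (-1.2329, 12.5071)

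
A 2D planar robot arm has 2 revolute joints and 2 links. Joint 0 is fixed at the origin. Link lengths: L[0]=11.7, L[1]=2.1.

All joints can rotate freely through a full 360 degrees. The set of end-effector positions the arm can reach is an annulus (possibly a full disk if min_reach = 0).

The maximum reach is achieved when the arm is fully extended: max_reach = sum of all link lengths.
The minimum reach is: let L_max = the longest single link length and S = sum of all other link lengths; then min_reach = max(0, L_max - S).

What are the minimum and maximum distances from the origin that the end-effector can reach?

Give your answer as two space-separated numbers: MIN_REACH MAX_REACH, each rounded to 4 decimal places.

Answer: 9.6000 13.8000

Derivation:
Link lengths: [11.7, 2.1]
max_reach = 11.7 + 2.1 = 13.8
L_max = max([11.7, 2.1]) = 11.7
S (sum of others) = 13.8 - 11.7 = 2.1
min_reach = max(0, 11.7 - 2.1) = max(0, 9.6) = 9.6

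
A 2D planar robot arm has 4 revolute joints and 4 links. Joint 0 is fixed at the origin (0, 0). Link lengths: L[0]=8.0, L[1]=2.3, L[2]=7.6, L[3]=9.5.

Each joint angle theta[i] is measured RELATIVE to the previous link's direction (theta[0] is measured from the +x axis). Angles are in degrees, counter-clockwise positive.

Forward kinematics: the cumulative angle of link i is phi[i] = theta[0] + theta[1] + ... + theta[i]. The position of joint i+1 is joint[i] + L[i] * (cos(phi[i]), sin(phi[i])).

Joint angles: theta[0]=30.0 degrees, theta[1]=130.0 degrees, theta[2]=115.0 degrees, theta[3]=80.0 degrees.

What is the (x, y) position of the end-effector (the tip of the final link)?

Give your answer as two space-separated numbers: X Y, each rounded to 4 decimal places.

Answer: 14.8931 -3.6124

Derivation:
joint[0] = (0.0000, 0.0000)  (base)
link 0: phi[0] = 30 = 30 deg
  cos(30 deg) = 0.8660, sin(30 deg) = 0.5000
  joint[1] = (0.0000, 0.0000) + 8 * (0.8660, 0.5000) = (0.0000 + 6.9282, 0.0000 + 4.0000) = (6.9282, 4.0000)
link 1: phi[1] = 30 + 130 = 160 deg
  cos(160 deg) = -0.9397, sin(160 deg) = 0.3420
  joint[2] = (6.9282, 4.0000) + 2.3 * (-0.9397, 0.3420) = (6.9282 + -2.1613, 4.0000 + 0.7866) = (4.7669, 4.7866)
link 2: phi[2] = 30 + 130 + 115 = 275 deg
  cos(275 deg) = 0.0872, sin(275 deg) = -0.9962
  joint[3] = (4.7669, 4.7866) + 7.6 * (0.0872, -0.9962) = (4.7669 + 0.6624, 4.7866 + -7.5711) = (5.4293, -2.7844)
link 3: phi[3] = 30 + 130 + 115 + 80 = 355 deg
  cos(355 deg) = 0.9962, sin(355 deg) = -0.0872
  joint[4] = (5.4293, -2.7844) + 9.5 * (0.9962, -0.0872) = (5.4293 + 9.4638, -2.7844 + -0.8280) = (14.8931, -3.6124)
End effector: (14.8931, -3.6124)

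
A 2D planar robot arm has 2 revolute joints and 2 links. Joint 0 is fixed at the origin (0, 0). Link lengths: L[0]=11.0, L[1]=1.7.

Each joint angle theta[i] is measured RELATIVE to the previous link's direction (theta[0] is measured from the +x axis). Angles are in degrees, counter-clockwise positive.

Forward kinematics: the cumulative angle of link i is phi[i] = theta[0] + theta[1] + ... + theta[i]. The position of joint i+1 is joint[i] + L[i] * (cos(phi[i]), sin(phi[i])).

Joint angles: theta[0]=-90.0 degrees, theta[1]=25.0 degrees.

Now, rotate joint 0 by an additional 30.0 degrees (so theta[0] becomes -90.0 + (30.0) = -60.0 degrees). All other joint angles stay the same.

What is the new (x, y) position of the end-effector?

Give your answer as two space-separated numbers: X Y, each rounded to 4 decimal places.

Answer: 6.8926 -10.5014

Derivation:
joint[0] = (0.0000, 0.0000)  (base)
link 0: phi[0] = -60 = -60 deg
  cos(-60 deg) = 0.5000, sin(-60 deg) = -0.8660
  joint[1] = (0.0000, 0.0000) + 11 * (0.5000, -0.8660) = (0.0000 + 5.5000, 0.0000 + -9.5263) = (5.5000, -9.5263)
link 1: phi[1] = -60 + 25 = -35 deg
  cos(-35 deg) = 0.8192, sin(-35 deg) = -0.5736
  joint[2] = (5.5000, -9.5263) + 1.7 * (0.8192, -0.5736) = (5.5000 + 1.3926, -9.5263 + -0.9751) = (6.8926, -10.5014)
End effector: (6.8926, -10.5014)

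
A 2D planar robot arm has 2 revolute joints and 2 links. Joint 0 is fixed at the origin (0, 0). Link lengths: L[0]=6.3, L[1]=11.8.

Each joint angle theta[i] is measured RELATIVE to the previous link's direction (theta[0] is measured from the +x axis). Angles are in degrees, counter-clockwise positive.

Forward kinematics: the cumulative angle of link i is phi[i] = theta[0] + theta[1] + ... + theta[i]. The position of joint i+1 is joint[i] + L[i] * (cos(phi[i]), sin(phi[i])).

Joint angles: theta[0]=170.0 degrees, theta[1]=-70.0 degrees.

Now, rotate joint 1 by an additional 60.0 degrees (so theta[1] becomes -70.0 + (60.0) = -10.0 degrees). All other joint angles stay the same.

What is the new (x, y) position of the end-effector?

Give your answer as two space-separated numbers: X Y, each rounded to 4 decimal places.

Answer: -17.2927 5.1298

Derivation:
joint[0] = (0.0000, 0.0000)  (base)
link 0: phi[0] = 170 = 170 deg
  cos(170 deg) = -0.9848, sin(170 deg) = 0.1736
  joint[1] = (0.0000, 0.0000) + 6.3 * (-0.9848, 0.1736) = (0.0000 + -6.2043, 0.0000 + 1.0940) = (-6.2043, 1.0940)
link 1: phi[1] = 170 + -10 = 160 deg
  cos(160 deg) = -0.9397, sin(160 deg) = 0.3420
  joint[2] = (-6.2043, 1.0940) + 11.8 * (-0.9397, 0.3420) = (-6.2043 + -11.0884, 1.0940 + 4.0358) = (-17.2927, 5.1298)
End effector: (-17.2927, 5.1298)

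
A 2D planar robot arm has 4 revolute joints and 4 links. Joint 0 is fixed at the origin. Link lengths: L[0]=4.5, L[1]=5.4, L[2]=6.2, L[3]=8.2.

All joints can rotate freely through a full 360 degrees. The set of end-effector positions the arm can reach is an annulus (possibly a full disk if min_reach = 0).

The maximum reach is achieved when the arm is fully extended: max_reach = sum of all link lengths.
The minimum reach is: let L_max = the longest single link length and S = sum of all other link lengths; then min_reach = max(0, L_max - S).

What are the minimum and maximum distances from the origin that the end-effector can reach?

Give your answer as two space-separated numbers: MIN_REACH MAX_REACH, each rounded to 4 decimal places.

Answer: 0.0000 24.3000

Derivation:
Link lengths: [4.5, 5.4, 6.2, 8.2]
max_reach = 4.5 + 5.4 + 6.2 + 8.2 = 24.3
L_max = max([4.5, 5.4, 6.2, 8.2]) = 8.2
S (sum of others) = 24.3 - 8.2 = 16.1
min_reach = max(0, 8.2 - 16.1) = max(0, -7.9) = 0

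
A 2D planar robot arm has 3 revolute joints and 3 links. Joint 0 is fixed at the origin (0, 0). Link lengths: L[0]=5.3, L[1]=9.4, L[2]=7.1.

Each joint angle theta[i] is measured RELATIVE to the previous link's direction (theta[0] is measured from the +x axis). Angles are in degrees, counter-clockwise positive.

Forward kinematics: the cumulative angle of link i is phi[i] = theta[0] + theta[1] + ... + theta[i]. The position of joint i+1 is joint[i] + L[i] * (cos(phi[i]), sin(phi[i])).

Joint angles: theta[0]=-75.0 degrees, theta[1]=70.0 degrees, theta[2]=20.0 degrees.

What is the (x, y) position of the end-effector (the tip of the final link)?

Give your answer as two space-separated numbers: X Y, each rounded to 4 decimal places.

joint[0] = (0.0000, 0.0000)  (base)
link 0: phi[0] = -75 = -75 deg
  cos(-75 deg) = 0.2588, sin(-75 deg) = -0.9659
  joint[1] = (0.0000, 0.0000) + 5.3 * (0.2588, -0.9659) = (0.0000 + 1.3717, 0.0000 + -5.1194) = (1.3717, -5.1194)
link 1: phi[1] = -75 + 70 = -5 deg
  cos(-5 deg) = 0.9962, sin(-5 deg) = -0.0872
  joint[2] = (1.3717, -5.1194) + 9.4 * (0.9962, -0.0872) = (1.3717 + 9.3642, -5.1194 + -0.8193) = (10.7360, -5.9387)
link 2: phi[2] = -75 + 70 + 20 = 15 deg
  cos(15 deg) = 0.9659, sin(15 deg) = 0.2588
  joint[3] = (10.7360, -5.9387) + 7.1 * (0.9659, 0.2588) = (10.7360 + 6.8581, -5.9387 + 1.8376) = (17.5940, -4.1011)
End effector: (17.5940, -4.1011)

Answer: 17.5940 -4.1011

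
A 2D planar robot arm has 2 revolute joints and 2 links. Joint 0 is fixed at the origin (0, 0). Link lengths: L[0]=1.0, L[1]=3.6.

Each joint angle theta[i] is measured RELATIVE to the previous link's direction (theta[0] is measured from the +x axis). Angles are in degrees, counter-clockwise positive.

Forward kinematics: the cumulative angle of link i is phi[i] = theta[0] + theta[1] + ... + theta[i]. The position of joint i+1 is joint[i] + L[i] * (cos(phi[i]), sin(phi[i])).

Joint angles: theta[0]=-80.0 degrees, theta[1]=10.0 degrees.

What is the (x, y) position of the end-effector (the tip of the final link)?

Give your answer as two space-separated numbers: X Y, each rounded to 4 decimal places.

joint[0] = (0.0000, 0.0000)  (base)
link 0: phi[0] = -80 = -80 deg
  cos(-80 deg) = 0.1736, sin(-80 deg) = -0.9848
  joint[1] = (0.0000, 0.0000) + 1 * (0.1736, -0.9848) = (0.0000 + 0.1736, 0.0000 + -0.9848) = (0.1736, -0.9848)
link 1: phi[1] = -80 + 10 = -70 deg
  cos(-70 deg) = 0.3420, sin(-70 deg) = -0.9397
  joint[2] = (0.1736, -0.9848) + 3.6 * (0.3420, -0.9397) = (0.1736 + 1.2313, -0.9848 + -3.3829) = (1.4049, -4.3677)
End effector: (1.4049, -4.3677)

Answer: 1.4049 -4.3677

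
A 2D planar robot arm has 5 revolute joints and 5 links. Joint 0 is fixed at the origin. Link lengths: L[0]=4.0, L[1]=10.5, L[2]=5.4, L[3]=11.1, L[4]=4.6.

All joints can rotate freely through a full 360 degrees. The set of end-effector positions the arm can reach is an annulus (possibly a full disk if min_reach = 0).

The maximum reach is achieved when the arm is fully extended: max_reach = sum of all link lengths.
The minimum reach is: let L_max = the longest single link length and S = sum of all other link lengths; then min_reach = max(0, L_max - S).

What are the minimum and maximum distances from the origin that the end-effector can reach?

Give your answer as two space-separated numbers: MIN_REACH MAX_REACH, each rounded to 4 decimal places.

Link lengths: [4.0, 10.5, 5.4, 11.1, 4.6]
max_reach = 4 + 10.5 + 5.4 + 11.1 + 4.6 = 35.6
L_max = max([4.0, 10.5, 5.4, 11.1, 4.6]) = 11.1
S (sum of others) = 35.6 - 11.1 = 24.5
min_reach = max(0, 11.1 - 24.5) = max(0, -13.4) = 0

Answer: 0.0000 35.6000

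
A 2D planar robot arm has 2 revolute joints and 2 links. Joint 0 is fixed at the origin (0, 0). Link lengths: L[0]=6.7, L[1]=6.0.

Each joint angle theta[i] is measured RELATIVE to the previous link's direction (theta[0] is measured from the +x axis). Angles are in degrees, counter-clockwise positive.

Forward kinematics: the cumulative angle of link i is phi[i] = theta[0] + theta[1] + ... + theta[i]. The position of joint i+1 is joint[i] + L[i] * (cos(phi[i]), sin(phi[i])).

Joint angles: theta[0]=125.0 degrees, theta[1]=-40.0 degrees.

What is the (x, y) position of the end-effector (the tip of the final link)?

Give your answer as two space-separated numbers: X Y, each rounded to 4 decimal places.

joint[0] = (0.0000, 0.0000)  (base)
link 0: phi[0] = 125 = 125 deg
  cos(125 deg) = -0.5736, sin(125 deg) = 0.8192
  joint[1] = (0.0000, 0.0000) + 6.7 * (-0.5736, 0.8192) = (0.0000 + -3.8430, 0.0000 + 5.4883) = (-3.8430, 5.4883)
link 1: phi[1] = 125 + -40 = 85 deg
  cos(85 deg) = 0.0872, sin(85 deg) = 0.9962
  joint[2] = (-3.8430, 5.4883) + 6 * (0.0872, 0.9962) = (-3.8430 + 0.5229, 5.4883 + 5.9772) = (-3.3200, 11.4655)
End effector: (-3.3200, 11.4655)

Answer: -3.3200 11.4655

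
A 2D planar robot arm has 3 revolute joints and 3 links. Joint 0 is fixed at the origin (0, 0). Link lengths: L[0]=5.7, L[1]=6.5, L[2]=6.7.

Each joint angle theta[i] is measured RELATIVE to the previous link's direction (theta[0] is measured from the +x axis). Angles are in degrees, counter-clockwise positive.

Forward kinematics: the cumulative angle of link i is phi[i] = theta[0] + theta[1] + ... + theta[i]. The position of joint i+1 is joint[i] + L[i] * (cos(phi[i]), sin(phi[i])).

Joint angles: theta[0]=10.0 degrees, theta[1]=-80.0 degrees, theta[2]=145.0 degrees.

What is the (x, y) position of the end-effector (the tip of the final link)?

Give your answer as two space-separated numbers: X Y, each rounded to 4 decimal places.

Answer: 9.5706 1.3535

Derivation:
joint[0] = (0.0000, 0.0000)  (base)
link 0: phi[0] = 10 = 10 deg
  cos(10 deg) = 0.9848, sin(10 deg) = 0.1736
  joint[1] = (0.0000, 0.0000) + 5.7 * (0.9848, 0.1736) = (0.0000 + 5.6134, 0.0000 + 0.9898) = (5.6134, 0.9898)
link 1: phi[1] = 10 + -80 = -70 deg
  cos(-70 deg) = 0.3420, sin(-70 deg) = -0.9397
  joint[2] = (5.6134, 0.9898) + 6.5 * (0.3420, -0.9397) = (5.6134 + 2.2231, 0.9898 + -6.1080) = (7.8365, -5.1182)
link 2: phi[2] = 10 + -80 + 145 = 75 deg
  cos(75 deg) = 0.2588, sin(75 deg) = 0.9659
  joint[3] = (7.8365, -5.1182) + 6.7 * (0.2588, 0.9659) = (7.8365 + 1.7341, -5.1182 + 6.4717) = (9.5706, 1.3535)
End effector: (9.5706, 1.3535)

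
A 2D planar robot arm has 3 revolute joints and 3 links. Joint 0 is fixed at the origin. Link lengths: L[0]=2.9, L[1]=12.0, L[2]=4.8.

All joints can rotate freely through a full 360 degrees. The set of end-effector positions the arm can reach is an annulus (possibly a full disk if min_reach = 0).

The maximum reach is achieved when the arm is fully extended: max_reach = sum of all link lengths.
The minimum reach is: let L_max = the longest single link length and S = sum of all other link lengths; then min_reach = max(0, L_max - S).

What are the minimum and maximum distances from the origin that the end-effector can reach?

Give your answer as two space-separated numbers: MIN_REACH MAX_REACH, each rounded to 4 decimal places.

Answer: 4.3000 19.7000

Derivation:
Link lengths: [2.9, 12.0, 4.8]
max_reach = 2.9 + 12 + 4.8 = 19.7
L_max = max([2.9, 12.0, 4.8]) = 12
S (sum of others) = 19.7 - 12 = 7.7
min_reach = max(0, 12 - 7.7) = max(0, 4.3) = 4.3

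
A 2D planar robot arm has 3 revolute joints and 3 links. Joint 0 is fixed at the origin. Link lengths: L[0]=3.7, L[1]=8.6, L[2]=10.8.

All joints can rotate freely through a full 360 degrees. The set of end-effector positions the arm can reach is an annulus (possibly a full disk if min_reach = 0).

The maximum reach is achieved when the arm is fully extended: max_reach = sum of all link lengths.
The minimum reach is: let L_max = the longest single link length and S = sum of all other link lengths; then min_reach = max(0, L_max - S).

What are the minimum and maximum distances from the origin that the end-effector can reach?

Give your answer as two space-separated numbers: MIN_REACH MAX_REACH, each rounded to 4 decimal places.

Link lengths: [3.7, 8.6, 10.8]
max_reach = 3.7 + 8.6 + 10.8 = 23.1
L_max = max([3.7, 8.6, 10.8]) = 10.8
S (sum of others) = 23.1 - 10.8 = 12.3
min_reach = max(0, 10.8 - 12.3) = max(0, -1.5) = 0

Answer: 0.0000 23.1000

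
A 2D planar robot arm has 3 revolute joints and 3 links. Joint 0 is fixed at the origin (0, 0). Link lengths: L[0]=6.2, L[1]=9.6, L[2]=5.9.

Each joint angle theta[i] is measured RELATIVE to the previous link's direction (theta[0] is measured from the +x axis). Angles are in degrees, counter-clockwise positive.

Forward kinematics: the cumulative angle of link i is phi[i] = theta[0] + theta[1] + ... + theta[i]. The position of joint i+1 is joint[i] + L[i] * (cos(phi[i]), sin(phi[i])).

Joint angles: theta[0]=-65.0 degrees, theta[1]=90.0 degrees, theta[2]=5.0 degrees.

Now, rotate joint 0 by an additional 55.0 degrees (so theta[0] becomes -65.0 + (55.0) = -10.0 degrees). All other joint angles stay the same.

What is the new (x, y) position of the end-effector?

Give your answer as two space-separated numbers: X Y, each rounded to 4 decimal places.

Answer: 8.2870 14.2551

Derivation:
joint[0] = (0.0000, 0.0000)  (base)
link 0: phi[0] = -10 = -10 deg
  cos(-10 deg) = 0.9848, sin(-10 deg) = -0.1736
  joint[1] = (0.0000, 0.0000) + 6.2 * (0.9848, -0.1736) = (0.0000 + 6.1058, 0.0000 + -1.0766) = (6.1058, -1.0766)
link 1: phi[1] = -10 + 90 = 80 deg
  cos(80 deg) = 0.1736, sin(80 deg) = 0.9848
  joint[2] = (6.1058, -1.0766) + 9.6 * (0.1736, 0.9848) = (6.1058 + 1.6670, -1.0766 + 9.4542) = (7.7728, 8.3775)
link 2: phi[2] = -10 + 90 + 5 = 85 deg
  cos(85 deg) = 0.0872, sin(85 deg) = 0.9962
  joint[3] = (7.7728, 8.3775) + 5.9 * (0.0872, 0.9962) = (7.7728 + 0.5142, 8.3775 + 5.8775) = (8.2870, 14.2551)
End effector: (8.2870, 14.2551)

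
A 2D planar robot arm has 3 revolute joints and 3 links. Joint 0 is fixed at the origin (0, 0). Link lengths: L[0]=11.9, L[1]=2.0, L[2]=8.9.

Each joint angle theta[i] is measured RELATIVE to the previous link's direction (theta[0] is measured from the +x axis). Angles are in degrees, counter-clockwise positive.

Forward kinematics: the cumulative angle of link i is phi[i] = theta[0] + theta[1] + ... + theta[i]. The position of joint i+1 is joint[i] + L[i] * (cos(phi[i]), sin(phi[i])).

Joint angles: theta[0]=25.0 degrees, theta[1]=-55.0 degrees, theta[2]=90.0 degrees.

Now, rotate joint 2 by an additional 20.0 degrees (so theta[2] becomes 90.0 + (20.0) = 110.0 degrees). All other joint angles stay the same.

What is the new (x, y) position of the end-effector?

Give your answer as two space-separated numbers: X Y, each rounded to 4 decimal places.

joint[0] = (0.0000, 0.0000)  (base)
link 0: phi[0] = 25 = 25 deg
  cos(25 deg) = 0.9063, sin(25 deg) = 0.4226
  joint[1] = (0.0000, 0.0000) + 11.9 * (0.9063, 0.4226) = (0.0000 + 10.7851, 0.0000 + 5.0292) = (10.7851, 5.0292)
link 1: phi[1] = 25 + -55 = -30 deg
  cos(-30 deg) = 0.8660, sin(-30 deg) = -0.5000
  joint[2] = (10.7851, 5.0292) + 2 * (0.8660, -0.5000) = (10.7851 + 1.7321, 5.0292 + -1.0000) = (12.5171, 4.0292)
link 2: phi[2] = 25 + -55 + 110 = 80 deg
  cos(80 deg) = 0.1736, sin(80 deg) = 0.9848
  joint[3] = (12.5171, 4.0292) + 8.9 * (0.1736, 0.9848) = (12.5171 + 1.5455, 4.0292 + 8.7648) = (14.0626, 12.7939)
End effector: (14.0626, 12.7939)

Answer: 14.0626 12.7939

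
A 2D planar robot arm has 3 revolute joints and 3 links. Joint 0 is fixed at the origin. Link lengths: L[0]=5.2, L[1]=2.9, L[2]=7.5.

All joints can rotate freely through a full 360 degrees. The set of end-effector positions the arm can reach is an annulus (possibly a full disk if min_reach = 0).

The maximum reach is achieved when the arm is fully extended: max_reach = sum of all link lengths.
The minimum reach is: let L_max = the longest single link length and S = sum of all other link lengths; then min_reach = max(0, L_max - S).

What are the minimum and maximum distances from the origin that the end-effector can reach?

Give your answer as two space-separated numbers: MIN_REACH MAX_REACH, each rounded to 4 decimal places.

Link lengths: [5.2, 2.9, 7.5]
max_reach = 5.2 + 2.9 + 7.5 = 15.6
L_max = max([5.2, 2.9, 7.5]) = 7.5
S (sum of others) = 15.6 - 7.5 = 8.1
min_reach = max(0, 7.5 - 8.1) = max(0, -0.6) = 0

Answer: 0.0000 15.6000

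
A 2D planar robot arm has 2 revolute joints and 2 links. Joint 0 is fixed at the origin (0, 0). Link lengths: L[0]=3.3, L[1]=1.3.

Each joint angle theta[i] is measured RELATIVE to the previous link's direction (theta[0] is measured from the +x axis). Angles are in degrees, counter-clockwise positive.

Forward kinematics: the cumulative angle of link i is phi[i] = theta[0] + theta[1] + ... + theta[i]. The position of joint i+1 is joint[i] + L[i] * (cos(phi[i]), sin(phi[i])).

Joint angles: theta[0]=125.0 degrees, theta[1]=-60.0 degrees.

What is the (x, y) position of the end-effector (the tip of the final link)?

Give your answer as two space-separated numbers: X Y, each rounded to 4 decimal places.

joint[0] = (0.0000, 0.0000)  (base)
link 0: phi[0] = 125 = 125 deg
  cos(125 deg) = -0.5736, sin(125 deg) = 0.8192
  joint[1] = (0.0000, 0.0000) + 3.3 * (-0.5736, 0.8192) = (0.0000 + -1.8928, 0.0000 + 2.7032) = (-1.8928, 2.7032)
link 1: phi[1] = 125 + -60 = 65 deg
  cos(65 deg) = 0.4226, sin(65 deg) = 0.9063
  joint[2] = (-1.8928, 2.7032) + 1.3 * (0.4226, 0.9063) = (-1.8928 + 0.5494, 2.7032 + 1.1782) = (-1.3434, 3.8814)
End effector: (-1.3434, 3.8814)

Answer: -1.3434 3.8814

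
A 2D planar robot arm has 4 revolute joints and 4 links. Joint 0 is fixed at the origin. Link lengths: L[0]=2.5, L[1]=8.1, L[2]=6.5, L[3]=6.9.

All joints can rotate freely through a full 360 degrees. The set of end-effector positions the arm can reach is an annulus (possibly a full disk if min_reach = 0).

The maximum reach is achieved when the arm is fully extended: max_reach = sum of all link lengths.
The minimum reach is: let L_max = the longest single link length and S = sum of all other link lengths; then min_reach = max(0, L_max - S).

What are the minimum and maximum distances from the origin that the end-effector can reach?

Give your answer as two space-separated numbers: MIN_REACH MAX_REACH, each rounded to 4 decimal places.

Link lengths: [2.5, 8.1, 6.5, 6.9]
max_reach = 2.5 + 8.1 + 6.5 + 6.9 = 24
L_max = max([2.5, 8.1, 6.5, 6.9]) = 8.1
S (sum of others) = 24 - 8.1 = 15.9
min_reach = max(0, 8.1 - 15.9) = max(0, -7.8) = 0

Answer: 0.0000 24.0000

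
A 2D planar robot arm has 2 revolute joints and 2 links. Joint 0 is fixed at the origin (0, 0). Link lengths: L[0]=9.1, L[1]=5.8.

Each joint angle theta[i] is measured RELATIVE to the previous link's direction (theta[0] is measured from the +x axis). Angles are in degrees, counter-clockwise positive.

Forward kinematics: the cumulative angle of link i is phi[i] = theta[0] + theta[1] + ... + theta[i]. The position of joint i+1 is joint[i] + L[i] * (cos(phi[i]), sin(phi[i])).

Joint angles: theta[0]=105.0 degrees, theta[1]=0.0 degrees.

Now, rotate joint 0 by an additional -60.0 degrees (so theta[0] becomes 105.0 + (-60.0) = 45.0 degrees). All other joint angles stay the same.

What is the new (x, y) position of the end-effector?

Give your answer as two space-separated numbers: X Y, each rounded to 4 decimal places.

joint[0] = (0.0000, 0.0000)  (base)
link 0: phi[0] = 45 = 45 deg
  cos(45 deg) = 0.7071, sin(45 deg) = 0.7071
  joint[1] = (0.0000, 0.0000) + 9.1 * (0.7071, 0.7071) = (0.0000 + 6.4347, 0.0000 + 6.4347) = (6.4347, 6.4347)
link 1: phi[1] = 45 + 0 = 45 deg
  cos(45 deg) = 0.7071, sin(45 deg) = 0.7071
  joint[2] = (6.4347, 6.4347) + 5.8 * (0.7071, 0.7071) = (6.4347 + 4.1012, 6.4347 + 4.1012) = (10.5359, 10.5359)
End effector: (10.5359, 10.5359)

Answer: 10.5359 10.5359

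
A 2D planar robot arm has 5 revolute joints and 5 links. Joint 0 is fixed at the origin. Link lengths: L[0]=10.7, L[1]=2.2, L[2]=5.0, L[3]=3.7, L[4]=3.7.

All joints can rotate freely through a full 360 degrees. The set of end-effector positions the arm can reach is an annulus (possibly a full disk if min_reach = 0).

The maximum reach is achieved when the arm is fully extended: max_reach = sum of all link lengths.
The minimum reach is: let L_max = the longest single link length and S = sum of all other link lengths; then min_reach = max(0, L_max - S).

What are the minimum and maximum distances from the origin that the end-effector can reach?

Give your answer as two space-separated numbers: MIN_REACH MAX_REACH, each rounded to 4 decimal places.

Answer: 0.0000 25.3000

Derivation:
Link lengths: [10.7, 2.2, 5.0, 3.7, 3.7]
max_reach = 10.7 + 2.2 + 5 + 3.7 + 3.7 = 25.3
L_max = max([10.7, 2.2, 5.0, 3.7, 3.7]) = 10.7
S (sum of others) = 25.3 - 10.7 = 14.6
min_reach = max(0, 10.7 - 14.6) = max(0, -3.9) = 0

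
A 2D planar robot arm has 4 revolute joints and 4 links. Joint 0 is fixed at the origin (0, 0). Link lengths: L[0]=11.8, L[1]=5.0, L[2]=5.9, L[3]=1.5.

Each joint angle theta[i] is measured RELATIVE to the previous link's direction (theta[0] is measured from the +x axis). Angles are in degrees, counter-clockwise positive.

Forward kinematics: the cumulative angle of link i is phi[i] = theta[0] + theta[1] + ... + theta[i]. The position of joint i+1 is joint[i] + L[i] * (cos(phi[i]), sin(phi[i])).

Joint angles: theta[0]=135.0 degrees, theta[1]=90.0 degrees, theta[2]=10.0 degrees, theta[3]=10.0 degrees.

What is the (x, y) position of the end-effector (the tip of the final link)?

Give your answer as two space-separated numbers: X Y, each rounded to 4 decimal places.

joint[0] = (0.0000, 0.0000)  (base)
link 0: phi[0] = 135 = 135 deg
  cos(135 deg) = -0.7071, sin(135 deg) = 0.7071
  joint[1] = (0.0000, 0.0000) + 11.8 * (-0.7071, 0.7071) = (0.0000 + -8.3439, 0.0000 + 8.3439) = (-8.3439, 8.3439)
link 1: phi[1] = 135 + 90 = 225 deg
  cos(225 deg) = -0.7071, sin(225 deg) = -0.7071
  joint[2] = (-8.3439, 8.3439) + 5 * (-0.7071, -0.7071) = (-8.3439 + -3.5355, 8.3439 + -3.5355) = (-11.8794, 4.8083)
link 2: phi[2] = 135 + 90 + 10 = 235 deg
  cos(235 deg) = -0.5736, sin(235 deg) = -0.8192
  joint[3] = (-11.8794, 4.8083) + 5.9 * (-0.5736, -0.8192) = (-11.8794 + -3.3841, 4.8083 + -4.8330) = (-15.2635, -0.0247)
link 3: phi[3] = 135 + 90 + 10 + 10 = 245 deg
  cos(245 deg) = -0.4226, sin(245 deg) = -0.9063
  joint[4] = (-15.2635, -0.0247) + 1.5 * (-0.4226, -0.9063) = (-15.2635 + -0.6339, -0.0247 + -1.3595) = (-15.8974, -1.3841)
End effector: (-15.8974, -1.3841)

Answer: -15.8974 -1.3841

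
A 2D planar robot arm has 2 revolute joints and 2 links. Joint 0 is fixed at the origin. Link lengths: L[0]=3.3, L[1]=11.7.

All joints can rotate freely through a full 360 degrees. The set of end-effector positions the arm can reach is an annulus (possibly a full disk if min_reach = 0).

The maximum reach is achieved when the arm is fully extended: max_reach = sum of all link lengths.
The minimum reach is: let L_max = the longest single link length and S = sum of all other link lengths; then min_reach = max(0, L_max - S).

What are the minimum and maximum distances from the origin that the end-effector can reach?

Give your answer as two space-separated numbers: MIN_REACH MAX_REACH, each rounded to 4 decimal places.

Link lengths: [3.3, 11.7]
max_reach = 3.3 + 11.7 = 15
L_max = max([3.3, 11.7]) = 11.7
S (sum of others) = 15 - 11.7 = 3.3
min_reach = max(0, 11.7 - 3.3) = max(0, 8.4) = 8.4

Answer: 8.4000 15.0000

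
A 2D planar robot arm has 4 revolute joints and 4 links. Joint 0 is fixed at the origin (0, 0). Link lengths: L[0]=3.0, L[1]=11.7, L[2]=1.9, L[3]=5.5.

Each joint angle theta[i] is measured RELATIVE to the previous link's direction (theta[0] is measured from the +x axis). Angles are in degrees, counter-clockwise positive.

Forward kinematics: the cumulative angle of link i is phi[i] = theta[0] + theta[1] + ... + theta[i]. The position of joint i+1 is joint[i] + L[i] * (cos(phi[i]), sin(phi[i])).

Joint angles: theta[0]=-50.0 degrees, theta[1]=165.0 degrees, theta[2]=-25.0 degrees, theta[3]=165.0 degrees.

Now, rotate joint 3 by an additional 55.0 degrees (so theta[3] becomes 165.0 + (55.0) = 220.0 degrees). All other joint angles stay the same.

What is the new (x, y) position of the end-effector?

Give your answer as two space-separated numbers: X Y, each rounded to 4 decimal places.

Answer: 0.5191 5.9924

Derivation:
joint[0] = (0.0000, 0.0000)  (base)
link 0: phi[0] = -50 = -50 deg
  cos(-50 deg) = 0.6428, sin(-50 deg) = -0.7660
  joint[1] = (0.0000, 0.0000) + 3 * (0.6428, -0.7660) = (0.0000 + 1.9284, 0.0000 + -2.2981) = (1.9284, -2.2981)
link 1: phi[1] = -50 + 165 = 115 deg
  cos(115 deg) = -0.4226, sin(115 deg) = 0.9063
  joint[2] = (1.9284, -2.2981) + 11.7 * (-0.4226, 0.9063) = (1.9284 + -4.9446, -2.2981 + 10.6038) = (-3.0163, 8.3057)
link 2: phi[2] = -50 + 165 + -25 = 90 deg
  cos(90 deg) = 0.0000, sin(90 deg) = 1.0000
  joint[3] = (-3.0163, 8.3057) + 1.9 * (0.0000, 1.0000) = (-3.0163 + 0.0000, 8.3057 + 1.9000) = (-3.0163, 10.2057)
link 3: phi[3] = -50 + 165 + -25 + 220 = 310 deg
  cos(310 deg) = 0.6428, sin(310 deg) = -0.7660
  joint[4] = (-3.0163, 10.2057) + 5.5 * (0.6428, -0.7660) = (-3.0163 + 3.5353, 10.2057 + -4.2132) = (0.5191, 5.9924)
End effector: (0.5191, 5.9924)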